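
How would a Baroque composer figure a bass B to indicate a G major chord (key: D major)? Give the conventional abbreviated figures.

6

B is the third of G major, so the chord is in first inversion.
A triad in first inversion is figured 6/3, conventionally abbreviated 6.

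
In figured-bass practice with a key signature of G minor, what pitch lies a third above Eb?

Counting 2 letter steps above Eb lands on G; in G minor, that letter is G.

G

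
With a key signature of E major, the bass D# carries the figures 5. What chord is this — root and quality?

The figures 5 indicate a triad in root position.
In root position the bass is the root, so the root is D#.
The chord tones are D#, F#, A, giving D# diminished.

D# diminished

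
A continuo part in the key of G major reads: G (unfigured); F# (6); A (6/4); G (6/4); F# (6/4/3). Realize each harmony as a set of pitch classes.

G, B, D | F#, A, D | A, D, F# | G, C, E | F#, A, B, D

G (5/3): G, B, D.
F# (6/3): F#, A, D.
A (6/4): A, D, F#.
G (6/4): G, C, E.
F# (6/4/3): F#, A, B, D.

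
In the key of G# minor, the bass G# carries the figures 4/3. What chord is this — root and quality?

The figures 4/3 indicate a seventh chord in second inversion.
In second inversion the root lies a fourth above the bass: a fourth above G# in G# minor is C#.
The chord tones are G#, B, C#, E, giving C# minor seventh.

C# minor seventh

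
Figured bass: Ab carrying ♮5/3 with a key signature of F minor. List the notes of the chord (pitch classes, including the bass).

Ab, C, E

A third above Ab in this key is C.
A fifth above Ab in this key is Eb, made natural (E) by the ♮ figure.
Together with the bass Ab, this spells Ab augmented in root position.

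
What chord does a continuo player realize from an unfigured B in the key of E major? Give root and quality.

B major

An unfigured bass indicates a triad in root position.
In root position the bass is the root, so the root is B.
The chord tones are B, D#, F#, giving B major.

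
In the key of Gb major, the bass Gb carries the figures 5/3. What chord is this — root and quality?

The figures 5/3 indicate a triad in root position.
In root position the bass is the root, so the root is Gb.
The chord tones are Gb, Bb, Db, giving Gb major.

Gb major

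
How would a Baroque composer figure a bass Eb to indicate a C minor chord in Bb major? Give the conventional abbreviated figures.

Eb is the third of C minor, so the chord is in first inversion.
A triad in first inversion is figured 6/3, conventionally abbreviated 6.

6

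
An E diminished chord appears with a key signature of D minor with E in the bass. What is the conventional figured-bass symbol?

E is the root of E diminished, so the chord is in root position.
A triad in root position is figured 5/3, conventionally abbreviated (no figures — root-position triad).

no figures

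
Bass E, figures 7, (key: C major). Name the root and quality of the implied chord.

The figures 7 indicate a seventh chord in root position.
In root position the bass is the root, so the root is E.
The chord tones are E, G, B, D, giving E minor seventh.

E minor seventh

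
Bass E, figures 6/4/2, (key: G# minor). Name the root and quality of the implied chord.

F# dominant seventh

The figures 6/4/2 indicate a seventh chord in third inversion.
In third inversion the root lies a second above the bass: a second above E in G# minor is F#.
The chord tones are E, F#, A#, C#, giving F# dominant seventh.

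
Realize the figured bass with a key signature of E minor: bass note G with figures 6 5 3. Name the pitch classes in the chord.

A third above G in this key is B.
A fifth above G in this key is D.
A sixth above G in this key is E.
Together with the bass G, this spells E minor seventh in first inversion.

G, B, D, E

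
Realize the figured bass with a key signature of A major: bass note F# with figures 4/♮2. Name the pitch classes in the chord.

F#, G, B, D

The written figures 4/♮2 are shorthand for 6/4/2: the 6 is implied.
A second above F# in this key is G#, made natural (G) by the ♮ figure.
A fourth above F# in this key is B.
A sixth above F# in this key is D.
Together with the bass F#, this spells G major seventh in third inversion.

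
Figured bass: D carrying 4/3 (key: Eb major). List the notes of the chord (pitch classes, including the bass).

D, F, G, Bb

The written figures 4/3 are shorthand for 6/4/3: the 6 is implied.
A third above D in this key is F.
A fourth above D in this key is G.
A sixth above D in this key is Bb.
Together with the bass D, this spells G minor seventh in second inversion.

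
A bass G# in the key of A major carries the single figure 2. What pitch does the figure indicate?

Counting 1 letter step above G# lands on A; in A major, that letter is A.

A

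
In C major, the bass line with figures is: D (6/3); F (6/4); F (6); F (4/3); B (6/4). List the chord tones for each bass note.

D, F, B | F, B, D | F, A, D | F, A, B, D | B, E, G

D (6/3): D, F, B.
F (6/4): F, B, D.
F (6/3): F, A, D.
F (6/4/3): F, A, B, D.
B (6/4): B, E, G.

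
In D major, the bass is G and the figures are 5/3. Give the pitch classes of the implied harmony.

A third above G in this key is B.
A fifth above G in this key is D.
Together with the bass G, this spells G major in root position.

G, B, D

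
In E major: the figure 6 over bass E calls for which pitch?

Counting 5 letter steps above E lands on C; in E major, that letter is C#.

C#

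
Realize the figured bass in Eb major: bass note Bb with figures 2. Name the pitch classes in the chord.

Bb, C, Eb, G

The written figures 2 are shorthand for 6/4/2: the 6/4 are implied.
A second above Bb in this key is C.
A fourth above Bb in this key is Eb.
A sixth above Bb in this key is G.
Together with the bass Bb, this spells C minor seventh in third inversion.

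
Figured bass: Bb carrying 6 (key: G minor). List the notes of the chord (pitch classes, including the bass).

The written figures 6 are shorthand for 6/3: the 3 is implied.
A third above Bb in this key is D.
A sixth above Bb in this key is G.
Together with the bass Bb, this spells G minor in first inversion.

Bb, D, G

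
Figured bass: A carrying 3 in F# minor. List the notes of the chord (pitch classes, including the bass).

The written figures 3 are shorthand for 5/3: the 5 is implied.
A third above A in this key is C#.
A fifth above A in this key is E.
Together with the bass A, this spells A major in root position.

A, C#, E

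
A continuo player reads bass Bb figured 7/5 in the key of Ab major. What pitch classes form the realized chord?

The written figures 7/5 are shorthand for 7/5/3: the 3 is implied.
A third above Bb in this key is Db.
A fifth above Bb in this key is F.
A seventh above Bb in this key is Ab.
Together with the bass Bb, this spells Bb minor seventh in root position.

Bb, Db, F, Ab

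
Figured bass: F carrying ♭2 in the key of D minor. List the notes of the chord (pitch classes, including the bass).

The written figures ♭2 are shorthand for 6/4/2: the 6/4 are implied.
A second above F in this key is G, lowered to Gb by the flat.
A fourth above F in this key is Bb.
A sixth above F in this key is D.
Together with the bass F, this spells Gb augmented major seventh in third inversion.

F, Gb, Bb, D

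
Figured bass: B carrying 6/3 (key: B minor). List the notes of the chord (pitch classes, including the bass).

B, D, G

A third above B in this key is D.
A sixth above B in this key is G.
Together with the bass B, this spells G major in first inversion.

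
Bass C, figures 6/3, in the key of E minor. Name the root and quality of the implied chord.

A minor

The figures 6/3 indicate a triad in first inversion.
In first inversion the root lies a sixth above the bass: a sixth above C in E minor is A.
The chord tones are C, E, A, giving A minor.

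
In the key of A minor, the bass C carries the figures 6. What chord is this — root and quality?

The figures 6 indicate a triad in first inversion.
In first inversion the root lies a sixth above the bass: a sixth above C in A minor is A.
The chord tones are C, E, A, giving A minor.

A minor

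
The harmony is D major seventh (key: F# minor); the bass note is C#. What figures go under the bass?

C# is the seventh of D major seventh, so the chord is in third inversion.
A seventh chord in third inversion is figured 6/4/2, conventionally abbreviated 4/2.

4/2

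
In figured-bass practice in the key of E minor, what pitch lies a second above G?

Counting 1 letter step above G lands on A; in E minor, that letter is A.

A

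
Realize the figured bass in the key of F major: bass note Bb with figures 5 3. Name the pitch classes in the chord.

Bb, D, F

A third above Bb in this key is D.
A fifth above Bb in this key is F.
Together with the bass Bb, this spells Bb major in root position.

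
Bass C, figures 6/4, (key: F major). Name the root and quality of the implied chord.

The figures 6/4 indicate a triad in second inversion.
In second inversion the root lies a fourth above the bass: a fourth above C in F major is F.
The chord tones are C, F, A, giving F major.

F major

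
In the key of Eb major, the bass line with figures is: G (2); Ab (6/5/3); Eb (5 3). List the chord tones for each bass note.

G, Ab, C, Eb | Ab, C, Eb, F | Eb, G, Bb

G (6/4/2): G, Ab, C, Eb.
Ab (6/5/3): Ab, C, Eb, F.
Eb (5/3): Eb, G, Bb.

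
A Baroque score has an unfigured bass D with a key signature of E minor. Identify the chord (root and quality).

D major

An unfigured bass indicates a triad in root position.
In root position the bass is the root, so the root is D.
The chord tones are D, F#, A, giving D major.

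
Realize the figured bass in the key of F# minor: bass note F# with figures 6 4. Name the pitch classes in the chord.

A fourth above F# in this key is B.
A sixth above F# in this key is D.
Together with the bass F#, this spells B minor in second inversion.

F#, B, D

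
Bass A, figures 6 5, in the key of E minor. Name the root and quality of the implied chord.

The figures 6 5 indicate a seventh chord in first inversion.
In first inversion the root lies a sixth above the bass: a sixth above A in E minor is F#.
The chord tones are A, C, E, F#, giving F# half-diminished seventh.

F# half-diminished seventh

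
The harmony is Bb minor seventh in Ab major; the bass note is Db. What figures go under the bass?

Db is the third of Bb minor seventh, so the chord is in first inversion.
A seventh chord in first inversion is figured 6/5/3, conventionally abbreviated 6/5.

6/5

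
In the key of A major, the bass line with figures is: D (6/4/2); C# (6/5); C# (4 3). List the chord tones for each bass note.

D (6/4/2): D, E, G#, B.
C# (6/5/3): C#, E, G#, A.
C# (6/4/3): C#, E, F#, A.

D, E, G#, B | C#, E, G#, A | C#, E, F#, A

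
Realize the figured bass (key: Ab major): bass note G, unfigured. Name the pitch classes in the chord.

An unfigured bass implies 5/3.
A third above G in this key is Bb.
A fifth above G in this key is Db.
Together with the bass G, this spells G diminished in root position.

G, Bb, Db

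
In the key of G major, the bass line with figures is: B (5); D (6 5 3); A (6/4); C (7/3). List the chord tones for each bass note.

B (5/3): B, D, F#.
D (6/5/3): D, F#, A, B.
A (6/4): A, D, F#.
C (7/5/3): C, E, G, B.

B, D, F# | D, F#, A, B | A, D, F# | C, E, G, B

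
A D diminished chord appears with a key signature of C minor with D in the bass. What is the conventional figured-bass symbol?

D is the root of D diminished, so the chord is in root position.
A triad in root position is figured 5/3, conventionally abbreviated (no figures — root-position triad).

no figures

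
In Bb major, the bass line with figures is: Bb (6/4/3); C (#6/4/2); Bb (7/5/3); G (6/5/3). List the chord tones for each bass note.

Bb, D, Eb, G | C, D, F, A# | Bb, D, F, A | G, Bb, D, Eb

Bb (6/4/3): Bb, D, Eb, G.
C (#6/4/2): C, D, F, A#.
Bb (7/5/3): Bb, D, F, A.
G (6/5/3): G, Bb, D, Eb.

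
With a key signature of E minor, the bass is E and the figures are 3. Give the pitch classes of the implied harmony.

E, G, B

The written figures 3 are shorthand for 5/3: the 5 is implied.
A third above E in this key is G.
A fifth above E in this key is B.
Together with the bass E, this spells E minor in root position.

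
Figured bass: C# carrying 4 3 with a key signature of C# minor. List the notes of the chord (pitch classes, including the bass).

The written figures 4 3 are shorthand for 6/4/3: the 6 is implied.
A third above C# in this key is E.
A fourth above C# in this key is F#.
A sixth above C# in this key is A.
Together with the bass C#, this spells F# minor seventh in second inversion.

C#, E, F#, A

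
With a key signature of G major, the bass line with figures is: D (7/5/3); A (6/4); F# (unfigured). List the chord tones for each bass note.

D (7/5/3): D, F#, A, C.
A (6/4): A, D, F#.
F# (5/3): F#, A, C.

D, F#, A, C | A, D, F# | F#, A, C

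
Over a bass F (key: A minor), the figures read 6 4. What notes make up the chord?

A fourth above F in this key is B.
A sixth above F in this key is D.
Together with the bass F, this spells B diminished in second inversion.

F, B, D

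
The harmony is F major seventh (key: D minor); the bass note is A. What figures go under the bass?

A is the third of F major seventh, so the chord is in first inversion.
A seventh chord in first inversion is figured 6/5/3, conventionally abbreviated 6/5.

6/5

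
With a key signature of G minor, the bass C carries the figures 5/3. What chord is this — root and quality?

C minor

The figures 5/3 indicate a triad in root position.
In root position the bass is the root, so the root is C.
The chord tones are C, Eb, G, giving C minor.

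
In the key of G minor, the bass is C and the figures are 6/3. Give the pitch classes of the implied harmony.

A third above C in this key is Eb.
A sixth above C in this key is A.
Together with the bass C, this spells A diminished in first inversion.

C, Eb, A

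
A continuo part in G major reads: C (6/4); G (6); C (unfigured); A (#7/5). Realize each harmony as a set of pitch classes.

C (6/4): C, F#, A.
G (6/3): G, B, E.
C (5/3): C, E, G.
A (#7/5/3): A, C, E, G#.

C, F#, A | G, B, E | C, E, G | A, C, E, G#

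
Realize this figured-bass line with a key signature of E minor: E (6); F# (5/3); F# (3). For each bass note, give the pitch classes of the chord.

E, G, C | F#, A, C | F#, A, C

E (6/3): E, G, C.
F# (5/3): F#, A, C.
F# (5/3): F#, A, C.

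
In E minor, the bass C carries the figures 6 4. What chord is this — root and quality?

F# diminished

The figures 6 4 indicate a triad in second inversion.
In second inversion the root lies a fourth above the bass: a fourth above C in E minor is F#.
The chord tones are C, F#, A, giving F# diminished.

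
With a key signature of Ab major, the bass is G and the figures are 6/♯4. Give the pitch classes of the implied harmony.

G, C#, Eb

A fourth above G in this key is C, raised to C# by the sharp.
A sixth above G in this key is Eb.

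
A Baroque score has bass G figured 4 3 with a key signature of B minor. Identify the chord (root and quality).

C# half-diminished seventh

The figures 4 3 indicate a seventh chord in second inversion.
In second inversion the root lies a fourth above the bass: a fourth above G in B minor is C#.
The chord tones are G, B, C#, E, giving C# half-diminished seventh.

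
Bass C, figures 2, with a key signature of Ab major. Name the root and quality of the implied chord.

Db major seventh

The figures 2 indicate a seventh chord in third inversion.
In third inversion the root lies a second above the bass: a second above C in Ab major is Db.
The chord tones are C, Db, F, Ab, giving Db major seventh.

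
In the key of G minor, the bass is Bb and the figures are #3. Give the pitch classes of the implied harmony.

Bb, D#, F

The written figures #3 are shorthand for 5/3: the 5 is implied.
A third above Bb in this key is D, raised to D# by the sharp.
A fifth above Bb in this key is F.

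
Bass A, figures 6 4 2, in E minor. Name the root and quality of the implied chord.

The figures 6 4 2 indicate a seventh chord in third inversion.
In third inversion the root lies a second above the bass: a second above A in E minor is B.
The chord tones are A, B, D, F#, giving B minor seventh.

B minor seventh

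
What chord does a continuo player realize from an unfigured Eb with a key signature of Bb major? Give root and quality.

Eb major

An unfigured bass indicates a triad in root position.
In root position the bass is the root, so the root is Eb.
The chord tones are Eb, G, Bb, giving Eb major.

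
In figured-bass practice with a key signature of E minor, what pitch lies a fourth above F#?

Counting 3 letter steps above F# lands on B; in E minor, that letter is B.

B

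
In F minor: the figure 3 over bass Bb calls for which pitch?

Counting 2 letter steps above Bb lands on D; in F minor, that letter is Db.

Db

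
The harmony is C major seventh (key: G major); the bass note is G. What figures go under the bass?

G is the fifth of C major seventh, so the chord is in second inversion.
A seventh chord in second inversion is figured 6/4/3, conventionally abbreviated 4/3.

4/3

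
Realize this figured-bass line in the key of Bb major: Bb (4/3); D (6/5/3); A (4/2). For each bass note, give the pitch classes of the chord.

Bb, D, Eb, G | D, F, A, Bb | A, Bb, D, F

Bb (6/4/3): Bb, D, Eb, G.
D (6/5/3): D, F, A, Bb.
A (6/4/2): A, Bb, D, F.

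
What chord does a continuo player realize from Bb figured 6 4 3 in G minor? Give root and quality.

Eb major seventh

The figures 6 4 3 indicate a seventh chord in second inversion.
In second inversion the root lies a fourth above the bass: a fourth above Bb in G minor is Eb.
The chord tones are Bb, D, Eb, G, giving Eb major seventh.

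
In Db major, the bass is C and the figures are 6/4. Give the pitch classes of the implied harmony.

A fourth above C in this key is F.
A sixth above C in this key is Ab.
Together with the bass C, this spells F minor in second inversion.

C, F, Ab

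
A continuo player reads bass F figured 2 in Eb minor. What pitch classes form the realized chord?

The written figures 2 are shorthand for 6/4/2: the 6/4 are implied.
A second above F in this key is Gb.
A fourth above F in this key is Bb.
A sixth above F in this key is Db.
Together with the bass F, this spells Gb major seventh in third inversion.

F, Gb, Bb, Db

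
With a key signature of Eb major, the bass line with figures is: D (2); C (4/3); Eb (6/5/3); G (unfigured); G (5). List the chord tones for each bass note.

D, Eb, G, Bb | C, Eb, F, Ab | Eb, G, Bb, C | G, Bb, D | G, Bb, D

D (6/4/2): D, Eb, G, Bb.
C (6/4/3): C, Eb, F, Ab.
Eb (6/5/3): Eb, G, Bb, C.
G (5/3): G, Bb, D.
G (5/3): G, Bb, D.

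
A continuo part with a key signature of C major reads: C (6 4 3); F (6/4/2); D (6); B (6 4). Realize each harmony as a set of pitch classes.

C (6/4/3): C, E, F, A.
F (6/4/2): F, G, B, D.
D (6/3): D, F, B.
B (6/4): B, E, G.

C, E, F, A | F, G, B, D | D, F, B | B, E, G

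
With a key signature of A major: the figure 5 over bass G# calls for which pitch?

D

Counting 4 letter steps above G# lands on D; in A major, that letter is D.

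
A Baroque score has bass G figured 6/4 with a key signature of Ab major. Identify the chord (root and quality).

The figures 6/4 indicate a triad in second inversion.
In second inversion the root lies a fourth above the bass: a fourth above G in Ab major is C.
The chord tones are G, C, Eb, giving C minor.

C minor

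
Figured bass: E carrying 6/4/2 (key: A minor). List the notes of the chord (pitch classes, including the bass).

A second above E in this key is F.
A fourth above E in this key is A.
A sixth above E in this key is C.
Together with the bass E, this spells F major seventh in third inversion.

E, F, A, C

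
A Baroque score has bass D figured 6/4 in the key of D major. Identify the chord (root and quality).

The figures 6/4 indicate a triad in second inversion.
In second inversion the root lies a fourth above the bass: a fourth above D in D major is G.
The chord tones are D, G, B, giving G major.

G major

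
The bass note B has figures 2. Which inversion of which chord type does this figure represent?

seventh chord, third inversion

2 is shorthand for 6/4/2.
Intervals of 6/4/2 above the bass form a seventh chord; the bass is the seventh, so this is third inversion.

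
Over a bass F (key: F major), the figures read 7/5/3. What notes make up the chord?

F, A, C, E

A third above F in this key is A.
A fifth above F in this key is C.
A seventh above F in this key is E.
Together with the bass F, this spells F major seventh in root position.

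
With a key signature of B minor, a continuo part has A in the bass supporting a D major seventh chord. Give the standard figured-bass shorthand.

4/3

A is the fifth of D major seventh, so the chord is in second inversion.
A seventh chord in second inversion is figured 6/4/3, conventionally abbreviated 4/3.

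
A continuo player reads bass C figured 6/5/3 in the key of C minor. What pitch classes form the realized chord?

C, Eb, G, Ab

A third above C in this key is Eb.
A fifth above C in this key is G.
A sixth above C in this key is Ab.
Together with the bass C, this spells Ab major seventh in first inversion.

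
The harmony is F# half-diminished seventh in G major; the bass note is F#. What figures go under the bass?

7

F# is the root of F# half-diminished seventh, so the chord is in root position.
A seventh chord in root position is figured 7/5/3, conventionally abbreviated 7.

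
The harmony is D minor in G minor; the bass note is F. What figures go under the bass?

F is the third of D minor, so the chord is in first inversion.
A triad in first inversion is figured 6/3, conventionally abbreviated 6.

6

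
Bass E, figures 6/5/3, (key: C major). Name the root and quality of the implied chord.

C major seventh

The figures 6/5/3 indicate a seventh chord in first inversion.
In first inversion the root lies a sixth above the bass: a sixth above E in C major is C.
The chord tones are E, G, B, C, giving C major seventh.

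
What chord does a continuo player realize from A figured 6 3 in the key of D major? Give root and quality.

F# minor

The figures 6 3 indicate a triad in first inversion.
In first inversion the root lies a sixth above the bass: a sixth above A in D major is F#.
The chord tones are A, C#, F#, giving F# minor.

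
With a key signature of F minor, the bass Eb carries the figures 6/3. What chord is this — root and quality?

The figures 6/3 indicate a triad in first inversion.
In first inversion the root lies a sixth above the bass: a sixth above Eb in F minor is C.
The chord tones are Eb, G, C, giving C minor.

C minor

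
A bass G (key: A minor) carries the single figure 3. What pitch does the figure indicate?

Counting 2 letter steps above G lands on B; in A minor, that letter is B.

B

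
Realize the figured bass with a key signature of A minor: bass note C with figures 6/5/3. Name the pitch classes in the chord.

A third above C in this key is E.
A fifth above C in this key is G.
A sixth above C in this key is A.
Together with the bass C, this spells A minor seventh in first inversion.

C, E, G, A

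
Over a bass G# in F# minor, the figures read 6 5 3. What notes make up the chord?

G#, B, D, E

A third above G# in this key is B.
A fifth above G# in this key is D.
A sixth above G# in this key is E.
Together with the bass G#, this spells E dominant seventh in first inversion.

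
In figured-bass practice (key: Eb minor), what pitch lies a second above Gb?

Ab

Counting 1 letter step above Gb lands on A; in Eb minor, that letter is Ab.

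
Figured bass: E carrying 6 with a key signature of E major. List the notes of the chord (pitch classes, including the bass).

The written figures 6 are shorthand for 6/3: the 3 is implied.
A third above E in this key is G#.
A sixth above E in this key is C#.
Together with the bass E, this spells C# minor in first inversion.

E, G#, C#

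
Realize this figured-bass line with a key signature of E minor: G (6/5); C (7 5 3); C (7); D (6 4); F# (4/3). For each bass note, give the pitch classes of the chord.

G (6/5/3): G, B, D, E.
C (7/5/3): C, E, G, B.
C (7/5/3): C, E, G, B.
D (6/4): D, G, B.
F# (6/4/3): F#, A, B, D.

G, B, D, E | C, E, G, B | C, E, G, B | D, G, B | F#, A, B, D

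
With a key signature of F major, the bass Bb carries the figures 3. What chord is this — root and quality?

The figures 3 indicate a triad in root position.
In root position the bass is the root, so the root is Bb.
The chord tones are Bb, D, F, giving Bb major.

Bb major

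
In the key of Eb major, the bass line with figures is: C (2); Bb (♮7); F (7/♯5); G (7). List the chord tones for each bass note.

C, D, F, Ab | Bb, D, F, A | F, Ab, C#, Eb | G, Bb, D, F

C (6/4/2): C, D, F, Ab.
Bb (♮7/5/3): Bb, D, F, A.
F (7/#5/3): F, Ab, C#, Eb.
G (7/5/3): G, Bb, D, F.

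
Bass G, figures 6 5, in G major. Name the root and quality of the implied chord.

The figures 6 5 indicate a seventh chord in first inversion.
In first inversion the root lies a sixth above the bass: a sixth above G in G major is E.
The chord tones are G, B, D, E, giving E minor seventh.

E minor seventh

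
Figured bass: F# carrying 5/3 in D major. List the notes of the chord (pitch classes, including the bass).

A third above F# in this key is A.
A fifth above F# in this key is C#.
Together with the bass F#, this spells F# minor in root position.

F#, A, C#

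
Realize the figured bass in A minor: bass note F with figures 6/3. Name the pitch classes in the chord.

F, A, D

A third above F in this key is A.
A sixth above F in this key is D.
Together with the bass F, this spells D minor in first inversion.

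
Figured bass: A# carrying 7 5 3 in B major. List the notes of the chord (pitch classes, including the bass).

A third above A# in this key is C#.
A fifth above A# in this key is E.
A seventh above A# in this key is G#.
Together with the bass A#, this spells A# half-diminished seventh in root position.

A#, C#, E, G#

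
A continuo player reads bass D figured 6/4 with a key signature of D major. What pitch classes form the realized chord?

D, G, B

A fourth above D in this key is G.
A sixth above D in this key is B.
Together with the bass D, this spells G major in second inversion.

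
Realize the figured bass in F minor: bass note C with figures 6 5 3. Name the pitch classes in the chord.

A third above C in this key is Eb.
A fifth above C in this key is G.
A sixth above C in this key is Ab.
Together with the bass C, this spells Ab major seventh in first inversion.

C, Eb, G, Ab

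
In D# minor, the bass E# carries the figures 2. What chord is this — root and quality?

The figures 2 indicate a seventh chord in third inversion.
In third inversion the root lies a second above the bass: a second above E# in D# minor is F#.
The chord tones are E#, F#, A#, C#, giving F# major seventh.

F# major seventh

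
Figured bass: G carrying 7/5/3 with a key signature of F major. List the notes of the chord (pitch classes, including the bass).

A third above G in this key is Bb.
A fifth above G in this key is D.
A seventh above G in this key is F.
Together with the bass G, this spells G minor seventh in root position.

G, Bb, D, F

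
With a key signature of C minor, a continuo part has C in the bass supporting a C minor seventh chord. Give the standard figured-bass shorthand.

C is the root of C minor seventh, so the chord is in root position.
A seventh chord in root position is figured 7/5/3, conventionally abbreviated 7.

7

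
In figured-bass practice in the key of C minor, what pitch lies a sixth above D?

Bb

Counting 5 letter steps above D lands on B; in C minor, that letter is Bb.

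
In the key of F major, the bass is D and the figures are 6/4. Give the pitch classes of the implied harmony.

A fourth above D in this key is G.
A sixth above D in this key is Bb.
Together with the bass D, this spells G minor in second inversion.

D, G, Bb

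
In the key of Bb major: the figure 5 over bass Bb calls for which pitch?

F

Counting 4 letter steps above Bb lands on F; in Bb major, that letter is F.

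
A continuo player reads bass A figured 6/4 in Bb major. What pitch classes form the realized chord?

A, D, F

A fourth above A in this key is D.
A sixth above A in this key is F.
Together with the bass A, this spells D minor in second inversion.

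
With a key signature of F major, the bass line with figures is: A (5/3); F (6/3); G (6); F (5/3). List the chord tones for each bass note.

A, C, E | F, A, D | G, Bb, E | F, A, C

A (5/3): A, C, E.
F (6/3): F, A, D.
G (6/3): G, Bb, E.
F (5/3): F, A, C.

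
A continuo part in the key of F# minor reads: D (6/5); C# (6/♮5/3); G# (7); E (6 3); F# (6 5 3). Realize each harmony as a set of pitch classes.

D (6/5/3): D, F#, A, B.
C# (6/♮5/3): C#, E, G, A.
G# (7/5/3): G#, B, D, F#.
E (6/3): E, G#, C#.
F# (6/5/3): F#, A, C#, D.

D, F#, A, B | C#, E, G, A | G#, B, D, F# | E, G#, C# | F#, A, C#, D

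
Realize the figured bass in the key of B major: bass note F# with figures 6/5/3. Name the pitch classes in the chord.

F#, A#, C#, D#

A third above F# in this key is A#.
A fifth above F# in this key is C#.
A sixth above F# in this key is D#.
Together with the bass F#, this spells D# minor seventh in first inversion.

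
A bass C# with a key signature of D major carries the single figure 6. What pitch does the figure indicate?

Counting 5 letter steps above C# lands on A; in D major, that letter is A.

A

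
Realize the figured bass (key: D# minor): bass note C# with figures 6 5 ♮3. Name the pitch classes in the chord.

C#, E, G#, A#

A third above C# in this key is E#, made natural (E) by the ♮ figure.
A fifth above C# in this key is G#.
A sixth above C# in this key is A#.
Together with the bass C#, this spells A# half-diminished seventh in first inversion.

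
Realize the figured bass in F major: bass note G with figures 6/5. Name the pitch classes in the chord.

The written figures 6/5 are shorthand for 6/5/3: the 3 is implied.
A third above G in this key is Bb.
A fifth above G in this key is D.
A sixth above G in this key is E.
Together with the bass G, this spells E half-diminished seventh in first inversion.

G, Bb, D, E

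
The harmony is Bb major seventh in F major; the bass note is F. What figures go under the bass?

F is the fifth of Bb major seventh, so the chord is in second inversion.
A seventh chord in second inversion is figured 6/4/3, conventionally abbreviated 4/3.

4/3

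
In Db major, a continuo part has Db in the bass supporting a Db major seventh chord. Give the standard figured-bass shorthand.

Db is the root of Db major seventh, so the chord is in root position.
A seventh chord in root position is figured 7/5/3, conventionally abbreviated 7.

7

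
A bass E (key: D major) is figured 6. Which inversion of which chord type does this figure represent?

triad, first inversion

6 is shorthand for 6/3.
Intervals of 6/3 above the bass form a triad; the bass is the third, so this is first inversion.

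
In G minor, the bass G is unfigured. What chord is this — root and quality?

G minor

An unfigured bass indicates a triad in root position.
In root position the bass is the root, so the root is G.
The chord tones are G, Bb, D, giving G minor.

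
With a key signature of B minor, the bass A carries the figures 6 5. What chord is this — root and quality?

F# minor seventh

The figures 6 5 indicate a seventh chord in first inversion.
In first inversion the root lies a sixth above the bass: a sixth above A in B minor is F#.
The chord tones are A, C#, E, F#, giving F# minor seventh.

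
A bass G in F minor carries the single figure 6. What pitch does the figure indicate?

Counting 5 letter steps above G lands on E; in F minor, that letter is Eb.

Eb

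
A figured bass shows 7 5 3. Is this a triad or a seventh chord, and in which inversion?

Intervals of 7/5/3 above the bass form a seventh chord; the bass is the root, so this is root position.

seventh chord, root position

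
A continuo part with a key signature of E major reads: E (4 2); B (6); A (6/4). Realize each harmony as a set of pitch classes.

E (6/4/2): E, F#, A, C#.
B (6/3): B, D#, G#.
A (6/4): A, D#, F#.

E, F#, A, C# | B, D#, G# | A, D#, F#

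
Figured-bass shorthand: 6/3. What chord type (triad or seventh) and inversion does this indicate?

triad, first inversion

Intervals of 6/3 above the bass form a triad; the bass is the third, so this is first inversion.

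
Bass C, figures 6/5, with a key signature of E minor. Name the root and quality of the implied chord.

The figures 6/5 indicate a seventh chord in first inversion.
In first inversion the root lies a sixth above the bass: a sixth above C in E minor is A.
The chord tones are C, E, G, A, giving A minor seventh.

A minor seventh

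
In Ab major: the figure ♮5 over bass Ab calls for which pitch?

E

Counting 4 letter steps above Ab lands on E; in Ab major, that letter is Eb.
The ♮5 figure makes it natural, giving E.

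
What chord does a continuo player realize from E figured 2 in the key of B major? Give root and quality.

F# dominant seventh

The figures 2 indicate a seventh chord in third inversion.
In third inversion the root lies a second above the bass: a second above E in B major is F#.
The chord tones are E, F#, A#, C#, giving F# dominant seventh.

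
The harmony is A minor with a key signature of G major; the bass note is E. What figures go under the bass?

E is the fifth of A minor, so the chord is in second inversion.
A triad in second inversion is figured 6/4, conventionally abbreviated 6/4.

6/4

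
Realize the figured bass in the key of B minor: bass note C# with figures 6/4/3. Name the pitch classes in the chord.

A third above C# in this key is E.
A fourth above C# in this key is F#.
A sixth above C# in this key is A.
Together with the bass C#, this spells F# minor seventh in second inversion.

C#, E, F#, A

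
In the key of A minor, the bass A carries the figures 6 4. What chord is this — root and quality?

The figures 6 4 indicate a triad in second inversion.
In second inversion the root lies a fourth above the bass: a fourth above A in A minor is D.
The chord tones are A, D, F, giving D minor.

D minor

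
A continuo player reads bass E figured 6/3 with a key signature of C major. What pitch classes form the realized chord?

A third above E in this key is G.
A sixth above E in this key is C.
Together with the bass E, this spells C major in first inversion.

E, G, C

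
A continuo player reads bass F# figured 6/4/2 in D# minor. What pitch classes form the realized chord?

F#, G#, B, D#

A second above F# in this key is G#.
A fourth above F# in this key is B.
A sixth above F# in this key is D#.
Together with the bass F#, this spells G# minor seventh in third inversion.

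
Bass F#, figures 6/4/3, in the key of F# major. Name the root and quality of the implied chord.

The figures 6/4/3 indicate a seventh chord in second inversion.
In second inversion the root lies a fourth above the bass: a fourth above F# in F# major is B.
The chord tones are F#, A#, B, D#, giving B major seventh.

B major seventh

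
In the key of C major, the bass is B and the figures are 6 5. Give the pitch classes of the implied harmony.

The written figures 6 5 are shorthand for 6/5/3: the 3 is implied.
A third above B in this key is D.
A fifth above B in this key is F.
A sixth above B in this key is G.
Together with the bass B, this spells G dominant seventh in first inversion.

B, D, F, G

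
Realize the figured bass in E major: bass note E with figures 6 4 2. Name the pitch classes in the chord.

E, F#, A, C#

A second above E in this key is F#.
A fourth above E in this key is A.
A sixth above E in this key is C#.
Together with the bass E, this spells F# minor seventh in third inversion.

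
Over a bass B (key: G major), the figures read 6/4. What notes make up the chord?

A fourth above B in this key is E.
A sixth above B in this key is G.
Together with the bass B, this spells E minor in second inversion.

B, E, G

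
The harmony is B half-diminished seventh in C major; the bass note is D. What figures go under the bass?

6/5

D is the third of B half-diminished seventh, so the chord is in first inversion.
A seventh chord in first inversion is figured 6/5/3, conventionally abbreviated 6/5.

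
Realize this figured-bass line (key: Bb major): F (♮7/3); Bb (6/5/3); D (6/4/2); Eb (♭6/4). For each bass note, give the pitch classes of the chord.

F, A, C, E | Bb, D, F, G | D, Eb, G, Bb | Eb, A, Cb

F (♮7/5/3): F, A, C, E.
Bb (6/5/3): Bb, D, F, G.
D (6/4/2): D, Eb, G, Bb.
Eb (b6/4): Eb, A, Cb.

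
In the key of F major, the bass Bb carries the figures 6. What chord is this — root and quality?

The figures 6 indicate a triad in first inversion.
In first inversion the root lies a sixth above the bass: a sixth above Bb in F major is G.
The chord tones are Bb, D, G, giving G minor.

G minor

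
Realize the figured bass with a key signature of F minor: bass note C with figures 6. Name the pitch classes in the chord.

The written figures 6 are shorthand for 6/3: the 3 is implied.
A third above C in this key is Eb.
A sixth above C in this key is Ab.
Together with the bass C, this spells Ab major in first inversion.

C, Eb, Ab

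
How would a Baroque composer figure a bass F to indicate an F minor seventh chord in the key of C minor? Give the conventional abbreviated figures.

F is the root of F minor seventh, so the chord is in root position.
A seventh chord in root position is figured 7/5/3, conventionally abbreviated 7.

7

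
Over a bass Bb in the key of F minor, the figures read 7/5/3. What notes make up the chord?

A third above Bb in this key is Db.
A fifth above Bb in this key is F.
A seventh above Bb in this key is Ab.
Together with the bass Bb, this spells Bb minor seventh in root position.

Bb, Db, F, Ab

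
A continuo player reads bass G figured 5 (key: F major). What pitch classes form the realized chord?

The written figures 5 are shorthand for 5/3: the 3 is implied.
A third above G in this key is Bb.
A fifth above G in this key is D.
Together with the bass G, this spells G minor in root position.

G, Bb, D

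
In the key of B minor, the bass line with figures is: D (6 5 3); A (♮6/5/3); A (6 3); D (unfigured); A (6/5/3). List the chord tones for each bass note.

D, F#, A, B | A, C#, E, F | A, C#, F# | D, F#, A | A, C#, E, F#

D (6/5/3): D, F#, A, B.
A (♮6/5/3): A, C#, E, F.
A (6/3): A, C#, F#.
D (5/3): D, F#, A.
A (6/5/3): A, C#, E, F#.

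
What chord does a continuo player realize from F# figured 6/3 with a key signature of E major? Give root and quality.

The figures 6/3 indicate a triad in first inversion.
In first inversion the root lies a sixth above the bass: a sixth above F# in E major is D#.
The chord tones are F#, A, D#, giving D# diminished.

D# diminished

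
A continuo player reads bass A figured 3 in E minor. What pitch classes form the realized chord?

A, C, E

The written figures 3 are shorthand for 5/3: the 5 is implied.
A third above A in this key is C.
A fifth above A in this key is E.
Together with the bass A, this spells A minor in root position.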